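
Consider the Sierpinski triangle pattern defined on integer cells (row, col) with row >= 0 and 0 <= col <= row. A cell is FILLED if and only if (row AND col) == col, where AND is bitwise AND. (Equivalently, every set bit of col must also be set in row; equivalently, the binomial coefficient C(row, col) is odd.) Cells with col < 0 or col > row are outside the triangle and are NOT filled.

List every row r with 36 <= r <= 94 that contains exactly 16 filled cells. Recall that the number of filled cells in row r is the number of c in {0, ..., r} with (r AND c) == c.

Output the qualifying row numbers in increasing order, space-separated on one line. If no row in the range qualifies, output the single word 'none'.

Row r has 2^popcount(r) filled cells, so we need popcount(r) = log2(16) = 4.
Scan r = 36..94 and keep those with exactly 4 one-bits:
r=36=100100 popcount=2 -> skip
r=37=100101 popcount=3 -> skip
r=38=100110 popcount=3 -> skip
r=39=100111 popcount=4 -> KEEP
r=40=101000 popcount=2 -> skip
r=41=101001 popcount=3 -> skip
r=42=101010 popcount=3 -> skip
r=43=101011 popcount=4 -> KEEP
r=44=101100 popcount=3 -> skip
r=45=101101 popcount=4 -> KEEP
r=46=101110 popcount=4 -> KEEP
r=47=101111 popcount=5 -> skip
r=48=110000 popcount=2 -> skip
r=49=110001 popcount=3 -> skip
r=50=110010 popcount=3 -> skip
r=51=110011 popcount=4 -> KEEP
r=52=110100 popcount=3 -> skip
r=53=110101 popcount=4 -> KEEP
r=54=110110 popcount=4 -> KEEP
r=55=110111 popcount=5 -> skip
r=56=111000 popcount=3 -> skip
r=57=111001 popcount=4 -> KEEP
r=58=111010 popcount=4 -> KEEP
r=59=111011 popcount=5 -> skip
r=60=111100 popcount=4 -> KEEP
r=61=111101 popcount=5 -> skip
r=62=111110 popcount=5 -> skip
r=63=111111 popcount=6 -> skip
r=64=1000000 popcount=1 -> skip
r=65=1000001 popcount=2 -> skip
r=66=1000010 popcount=2 -> skip
r=67=1000011 popcount=3 -> skip
r=68=1000100 popcount=2 -> skip
r=69=1000101 popcount=3 -> skip
r=70=1000110 popcount=3 -> skip
r=71=1000111 popcount=4 -> KEEP
r=72=1001000 popcount=2 -> skip
r=73=1001001 popcount=3 -> skip
r=74=1001010 popcount=3 -> skip
r=75=1001011 popcount=4 -> KEEP
r=76=1001100 popcount=3 -> skip
r=77=1001101 popcount=4 -> KEEP
r=78=1001110 popcount=4 -> KEEP
r=79=1001111 popcount=5 -> skip
r=80=1010000 popcount=2 -> skip
r=81=1010001 popcount=3 -> skip
r=82=1010010 popcount=3 -> skip
r=83=1010011 popcount=4 -> KEEP
r=84=1010100 popcount=3 -> skip
r=85=1010101 popcount=4 -> KEEP
r=86=1010110 popcount=4 -> KEEP
r=87=1010111 popcount=5 -> skip
r=88=1011000 popcount=3 -> skip
r=89=1011001 popcount=4 -> KEEP
r=90=1011010 popcount=4 -> KEEP
r=91=1011011 popcount=5 -> skip
r=92=1011100 popcount=4 -> KEEP
r=93=1011101 popcount=5 -> skip
r=94=1011110 popcount=5 -> skip
Kept rows: 39 43 45 46 51 53 54 57 58 60 71 75 77 78 83 85 86 89 90 92

Answer: 39 43 45 46 51 53 54 57 58 60 71 75 77 78 83 85 86 89 90 92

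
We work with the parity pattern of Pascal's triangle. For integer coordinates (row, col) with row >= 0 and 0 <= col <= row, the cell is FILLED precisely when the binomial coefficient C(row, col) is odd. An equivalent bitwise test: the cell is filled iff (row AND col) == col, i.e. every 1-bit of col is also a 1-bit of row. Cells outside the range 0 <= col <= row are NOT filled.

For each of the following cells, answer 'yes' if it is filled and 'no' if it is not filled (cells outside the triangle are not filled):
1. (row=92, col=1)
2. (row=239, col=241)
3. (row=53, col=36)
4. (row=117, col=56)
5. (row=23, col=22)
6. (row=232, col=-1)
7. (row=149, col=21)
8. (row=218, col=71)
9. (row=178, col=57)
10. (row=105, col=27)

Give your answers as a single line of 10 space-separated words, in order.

Answer: no no yes no yes no yes no no no

Derivation:
(92,1): row=0b1011100, col=0b1, row AND col = 0b0 = 0; 0 != 1 -> empty
(239,241): col outside [0, 239] -> not filled
(53,36): row=0b110101, col=0b100100, row AND col = 0b100100 = 36; 36 == 36 -> filled
(117,56): row=0b1110101, col=0b111000, row AND col = 0b110000 = 48; 48 != 56 -> empty
(23,22): row=0b10111, col=0b10110, row AND col = 0b10110 = 22; 22 == 22 -> filled
(232,-1): col outside [0, 232] -> not filled
(149,21): row=0b10010101, col=0b10101, row AND col = 0b10101 = 21; 21 == 21 -> filled
(218,71): row=0b11011010, col=0b1000111, row AND col = 0b1000010 = 66; 66 != 71 -> empty
(178,57): row=0b10110010, col=0b111001, row AND col = 0b110000 = 48; 48 != 57 -> empty
(105,27): row=0b1101001, col=0b11011, row AND col = 0b1001 = 9; 9 != 27 -> empty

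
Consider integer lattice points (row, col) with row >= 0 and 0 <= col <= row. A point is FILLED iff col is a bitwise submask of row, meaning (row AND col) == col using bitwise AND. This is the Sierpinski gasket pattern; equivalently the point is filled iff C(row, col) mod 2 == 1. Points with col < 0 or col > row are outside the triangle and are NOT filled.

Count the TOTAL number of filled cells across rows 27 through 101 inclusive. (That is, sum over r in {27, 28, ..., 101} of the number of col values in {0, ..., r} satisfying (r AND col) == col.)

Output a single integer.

Answer: 1120

Derivation:
r27=11011 pc4: +16 =16
r28=11100 pc3: +8 =24
r29=11101 pc4: +16 =40
r30=11110 pc4: +16 =56
r31=11111 pc5: +32 =88
r32=100000 pc1: +2 =90
r33=100001 pc2: +4 =94
r34=100010 pc2: +4 =98
r35=100011 pc3: +8 =106
r36=100100 pc2: +4 =110
r37=100101 pc3: +8 =118
r38=100110 pc3: +8 =126
r39=100111 pc4: +16 =142
r40=101000 pc2: +4 =146
r41=101001 pc3: +8 =154
r42=101010 pc3: +8 =162
r43=101011 pc4: +16 =178
r44=101100 pc3: +8 =186
r45=101101 pc4: +16 =202
r46=101110 pc4: +16 =218
r47=101111 pc5: +32 =250
r48=110000 pc2: +4 =254
r49=110001 pc3: +8 =262
r50=110010 pc3: +8 =270
r51=110011 pc4: +16 =286
r52=110100 pc3: +8 =294
r53=110101 pc4: +16 =310
r54=110110 pc4: +16 =326
r55=110111 pc5: +32 =358
r56=111000 pc3: +8 =366
r57=111001 pc4: +16 =382
r58=111010 pc4: +16 =398
r59=111011 pc5: +32 =430
r60=111100 pc4: +16 =446
r61=111101 pc5: +32 =478
r62=111110 pc5: +32 =510
r63=111111 pc6: +64 =574
r64=1000000 pc1: +2 =576
r65=1000001 pc2: +4 =580
r66=1000010 pc2: +4 =584
r67=1000011 pc3: +8 =592
r68=1000100 pc2: +4 =596
r69=1000101 pc3: +8 =604
r70=1000110 pc3: +8 =612
r71=1000111 pc4: +16 =628
r72=1001000 pc2: +4 =632
r73=1001001 pc3: +8 =640
r74=1001010 pc3: +8 =648
r75=1001011 pc4: +16 =664
r76=1001100 pc3: +8 =672
r77=1001101 pc4: +16 =688
r78=1001110 pc4: +16 =704
r79=1001111 pc5: +32 =736
r80=1010000 pc2: +4 =740
r81=1010001 pc3: +8 =748
r82=1010010 pc3: +8 =756
r83=1010011 pc4: +16 =772
r84=1010100 pc3: +8 =780
r85=1010101 pc4: +16 =796
r86=1010110 pc4: +16 =812
r87=1010111 pc5: +32 =844
r88=1011000 pc3: +8 =852
r89=1011001 pc4: +16 =868
r90=1011010 pc4: +16 =884
r91=1011011 pc5: +32 =916
r92=1011100 pc4: +16 =932
r93=1011101 pc5: +32 =964
r94=1011110 pc5: +32 =996
r95=1011111 pc6: +64 =1060
r96=1100000 pc2: +4 =1064
r97=1100001 pc3: +8 =1072
r98=1100010 pc3: +8 =1080
r99=1100011 pc4: +16 =1096
r100=1100100 pc3: +8 =1104
r101=1100101 pc4: +16 =1120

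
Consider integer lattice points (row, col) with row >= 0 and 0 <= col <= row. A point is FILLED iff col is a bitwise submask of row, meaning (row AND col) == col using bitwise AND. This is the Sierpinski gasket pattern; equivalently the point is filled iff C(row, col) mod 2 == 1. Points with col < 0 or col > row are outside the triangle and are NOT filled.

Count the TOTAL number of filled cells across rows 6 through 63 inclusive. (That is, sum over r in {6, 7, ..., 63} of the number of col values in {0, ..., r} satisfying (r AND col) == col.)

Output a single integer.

Answer: 714

Derivation:
r6=110 pc2: +4 =4
r7=111 pc3: +8 =12
r8=1000 pc1: +2 =14
r9=1001 pc2: +4 =18
r10=1010 pc2: +4 =22
r11=1011 pc3: +8 =30
r12=1100 pc2: +4 =34
r13=1101 pc3: +8 =42
r14=1110 pc3: +8 =50
r15=1111 pc4: +16 =66
r16=10000 pc1: +2 =68
r17=10001 pc2: +4 =72
r18=10010 pc2: +4 =76
r19=10011 pc3: +8 =84
r20=10100 pc2: +4 =88
r21=10101 pc3: +8 =96
r22=10110 pc3: +8 =104
r23=10111 pc4: +16 =120
r24=11000 pc2: +4 =124
r25=11001 pc3: +8 =132
r26=11010 pc3: +8 =140
r27=11011 pc4: +16 =156
r28=11100 pc3: +8 =164
r29=11101 pc4: +16 =180
r30=11110 pc4: +16 =196
r31=11111 pc5: +32 =228
r32=100000 pc1: +2 =230
r33=100001 pc2: +4 =234
r34=100010 pc2: +4 =238
r35=100011 pc3: +8 =246
r36=100100 pc2: +4 =250
r37=100101 pc3: +8 =258
r38=100110 pc3: +8 =266
r39=100111 pc4: +16 =282
r40=101000 pc2: +4 =286
r41=101001 pc3: +8 =294
r42=101010 pc3: +8 =302
r43=101011 pc4: +16 =318
r44=101100 pc3: +8 =326
r45=101101 pc4: +16 =342
r46=101110 pc4: +16 =358
r47=101111 pc5: +32 =390
r48=110000 pc2: +4 =394
r49=110001 pc3: +8 =402
r50=110010 pc3: +8 =410
r51=110011 pc4: +16 =426
r52=110100 pc3: +8 =434
r53=110101 pc4: +16 =450
r54=110110 pc4: +16 =466
r55=110111 pc5: +32 =498
r56=111000 pc3: +8 =506
r57=111001 pc4: +16 =522
r58=111010 pc4: +16 =538
r59=111011 pc5: +32 =570
r60=111100 pc4: +16 =586
r61=111101 pc5: +32 =618
r62=111110 pc5: +32 =650
r63=111111 pc6: +64 =714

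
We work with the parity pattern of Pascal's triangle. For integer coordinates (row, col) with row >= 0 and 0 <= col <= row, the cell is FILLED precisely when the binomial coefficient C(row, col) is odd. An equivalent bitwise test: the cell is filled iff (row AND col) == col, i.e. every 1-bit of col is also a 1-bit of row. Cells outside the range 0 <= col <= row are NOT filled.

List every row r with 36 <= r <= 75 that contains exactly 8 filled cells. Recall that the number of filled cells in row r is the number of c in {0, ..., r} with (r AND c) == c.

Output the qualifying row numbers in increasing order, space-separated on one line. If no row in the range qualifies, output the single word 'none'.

Answer: 37 38 41 42 44 49 50 52 56 67 69 70 73 74

Derivation:
Row r has 2^popcount(r) filled cells, so we need popcount(r) = log2(8) = 3.
Scan r = 36..75 and keep those with exactly 3 one-bits:
r=36=100100 popcount=2 -> skip
r=37=100101 popcount=3 -> KEEP
r=38=100110 popcount=3 -> KEEP
r=39=100111 popcount=4 -> skip
r=40=101000 popcount=2 -> skip
r=41=101001 popcount=3 -> KEEP
r=42=101010 popcount=3 -> KEEP
r=43=101011 popcount=4 -> skip
r=44=101100 popcount=3 -> KEEP
r=45=101101 popcount=4 -> skip
r=46=101110 popcount=4 -> skip
r=47=101111 popcount=5 -> skip
r=48=110000 popcount=2 -> skip
r=49=110001 popcount=3 -> KEEP
r=50=110010 popcount=3 -> KEEP
r=51=110011 popcount=4 -> skip
r=52=110100 popcount=3 -> KEEP
r=53=110101 popcount=4 -> skip
r=54=110110 popcount=4 -> skip
r=55=110111 popcount=5 -> skip
r=56=111000 popcount=3 -> KEEP
r=57=111001 popcount=4 -> skip
r=58=111010 popcount=4 -> skip
r=59=111011 popcount=5 -> skip
r=60=111100 popcount=4 -> skip
r=61=111101 popcount=5 -> skip
r=62=111110 popcount=5 -> skip
r=63=111111 popcount=6 -> skip
r=64=1000000 popcount=1 -> skip
r=65=1000001 popcount=2 -> skip
r=66=1000010 popcount=2 -> skip
r=67=1000011 popcount=3 -> KEEP
r=68=1000100 popcount=2 -> skip
r=69=1000101 popcount=3 -> KEEP
r=70=1000110 popcount=3 -> KEEP
r=71=1000111 popcount=4 -> skip
r=72=1001000 popcount=2 -> skip
r=73=1001001 popcount=3 -> KEEP
r=74=1001010 popcount=3 -> KEEP
r=75=1001011 popcount=4 -> skip
Kept rows: 37 38 41 42 44 49 50 52 56 67 69 70 73 74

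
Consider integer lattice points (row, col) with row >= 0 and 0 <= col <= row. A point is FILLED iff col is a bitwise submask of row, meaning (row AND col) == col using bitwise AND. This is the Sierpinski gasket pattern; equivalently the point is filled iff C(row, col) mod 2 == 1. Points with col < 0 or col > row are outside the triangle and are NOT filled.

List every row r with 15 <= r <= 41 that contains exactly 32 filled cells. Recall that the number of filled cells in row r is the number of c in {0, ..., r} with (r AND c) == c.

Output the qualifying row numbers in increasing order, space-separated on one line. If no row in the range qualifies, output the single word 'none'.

Answer: 31

Derivation:
Row r has 2^popcount(r) filled cells, so we need popcount(r) = log2(32) = 5.
Scan r = 15..41 and keep those with exactly 5 one-bits:
r=15=1111 popcount=4 -> skip
r=16=10000 popcount=1 -> skip
r=17=10001 popcount=2 -> skip
r=18=10010 popcount=2 -> skip
r=19=10011 popcount=3 -> skip
r=20=10100 popcount=2 -> skip
r=21=10101 popcount=3 -> skip
r=22=10110 popcount=3 -> skip
r=23=10111 popcount=4 -> skip
r=24=11000 popcount=2 -> skip
r=25=11001 popcount=3 -> skip
r=26=11010 popcount=3 -> skip
r=27=11011 popcount=4 -> skip
r=28=11100 popcount=3 -> skip
r=29=11101 popcount=4 -> skip
r=30=11110 popcount=4 -> skip
r=31=11111 popcount=5 -> KEEP
r=32=100000 popcount=1 -> skip
r=33=100001 popcount=2 -> skip
r=34=100010 popcount=2 -> skip
r=35=100011 popcount=3 -> skip
r=36=100100 popcount=2 -> skip
r=37=100101 popcount=3 -> skip
r=38=100110 popcount=3 -> skip
r=39=100111 popcount=4 -> skip
r=40=101000 popcount=2 -> skip
r=41=101001 popcount=3 -> skip
Kept rows: 31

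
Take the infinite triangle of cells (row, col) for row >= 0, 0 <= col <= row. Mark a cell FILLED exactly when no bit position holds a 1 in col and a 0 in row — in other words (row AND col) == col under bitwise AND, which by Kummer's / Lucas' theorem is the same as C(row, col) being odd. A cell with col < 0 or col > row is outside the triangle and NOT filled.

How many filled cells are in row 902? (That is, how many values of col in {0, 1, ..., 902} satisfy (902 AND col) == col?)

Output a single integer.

902 in binary = 1110000110
popcount(902) = number of 1-bits in 1110000110 = 5
A col c satisfies (902 AND c) == c iff every set bit of c is also set in 902; each of the 5 set bits of 902 can independently be on or off in c.
count = 2^5 = 32

Answer: 32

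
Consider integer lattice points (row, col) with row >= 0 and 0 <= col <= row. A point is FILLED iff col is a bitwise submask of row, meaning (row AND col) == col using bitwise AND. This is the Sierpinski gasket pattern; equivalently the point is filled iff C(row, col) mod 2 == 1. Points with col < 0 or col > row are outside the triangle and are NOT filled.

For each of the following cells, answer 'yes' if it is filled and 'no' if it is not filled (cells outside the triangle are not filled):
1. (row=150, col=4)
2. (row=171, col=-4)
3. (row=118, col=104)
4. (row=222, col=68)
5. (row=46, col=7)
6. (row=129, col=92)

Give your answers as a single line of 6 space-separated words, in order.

Answer: yes no no yes no no

Derivation:
(150,4): row=0b10010110, col=0b100, row AND col = 0b100 = 4; 4 == 4 -> filled
(171,-4): col outside [0, 171] -> not filled
(118,104): row=0b1110110, col=0b1101000, row AND col = 0b1100000 = 96; 96 != 104 -> empty
(222,68): row=0b11011110, col=0b1000100, row AND col = 0b1000100 = 68; 68 == 68 -> filled
(46,7): row=0b101110, col=0b111, row AND col = 0b110 = 6; 6 != 7 -> empty
(129,92): row=0b10000001, col=0b1011100, row AND col = 0b0 = 0; 0 != 92 -> empty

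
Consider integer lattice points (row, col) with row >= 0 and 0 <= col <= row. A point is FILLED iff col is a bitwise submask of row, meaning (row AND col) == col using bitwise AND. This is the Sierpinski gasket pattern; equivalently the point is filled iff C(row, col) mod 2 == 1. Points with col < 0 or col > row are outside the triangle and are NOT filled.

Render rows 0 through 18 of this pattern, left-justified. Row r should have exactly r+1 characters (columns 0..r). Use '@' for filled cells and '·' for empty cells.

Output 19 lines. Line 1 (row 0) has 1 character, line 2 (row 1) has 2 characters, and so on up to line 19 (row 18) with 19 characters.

r0=0: @
r1=1: @@
r2=10: @·@
r3=11: @@@@
r4=100: @···@
r5=101: @@··@@
r6=110: @·@·@·@
r7=111: @@@@@@@@
r8=1000: @·······@
r9=1001: @@······@@
r10=1010: @·@·····@·@
r11=1011: @@@@····@@@@
r12=1100: @···@···@···@
r13=1101: @@··@@··@@··@@
r14=1110: @·@·@·@·@·@·@·@
r15=1111: @@@@@@@@@@@@@@@@
r16=10000: @···············@
r17=10001: @@··············@@
r18=10010: @·@·············@·@

Answer: @
@@
@·@
@@@@
@···@
@@··@@
@·@·@·@
@@@@@@@@
@·······@
@@······@@
@·@·····@·@
@@@@····@@@@
@···@···@···@
@@··@@··@@··@@
@·@·@·@·@·@·@·@
@@@@@@@@@@@@@@@@
@···············@
@@··············@@
@·@·············@·@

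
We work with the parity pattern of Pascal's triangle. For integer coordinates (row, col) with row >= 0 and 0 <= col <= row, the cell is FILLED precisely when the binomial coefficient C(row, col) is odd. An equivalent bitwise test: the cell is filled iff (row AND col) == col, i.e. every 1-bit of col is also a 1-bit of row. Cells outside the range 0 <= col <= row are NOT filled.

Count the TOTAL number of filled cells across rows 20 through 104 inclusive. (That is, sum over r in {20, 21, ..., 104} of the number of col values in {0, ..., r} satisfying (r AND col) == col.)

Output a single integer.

Answer: 1232

Derivation:
r20=10100 pc2: +4 =4
r21=10101 pc3: +8 =12
r22=10110 pc3: +8 =20
r23=10111 pc4: +16 =36
r24=11000 pc2: +4 =40
r25=11001 pc3: +8 =48
r26=11010 pc3: +8 =56
r27=11011 pc4: +16 =72
r28=11100 pc3: +8 =80
r29=11101 pc4: +16 =96
r30=11110 pc4: +16 =112
r31=11111 pc5: +32 =144
r32=100000 pc1: +2 =146
r33=100001 pc2: +4 =150
r34=100010 pc2: +4 =154
r35=100011 pc3: +8 =162
r36=100100 pc2: +4 =166
r37=100101 pc3: +8 =174
r38=100110 pc3: +8 =182
r39=100111 pc4: +16 =198
r40=101000 pc2: +4 =202
r41=101001 pc3: +8 =210
r42=101010 pc3: +8 =218
r43=101011 pc4: +16 =234
r44=101100 pc3: +8 =242
r45=101101 pc4: +16 =258
r46=101110 pc4: +16 =274
r47=101111 pc5: +32 =306
r48=110000 pc2: +4 =310
r49=110001 pc3: +8 =318
r50=110010 pc3: +8 =326
r51=110011 pc4: +16 =342
r52=110100 pc3: +8 =350
r53=110101 pc4: +16 =366
r54=110110 pc4: +16 =382
r55=110111 pc5: +32 =414
r56=111000 pc3: +8 =422
r57=111001 pc4: +16 =438
r58=111010 pc4: +16 =454
r59=111011 pc5: +32 =486
r60=111100 pc4: +16 =502
r61=111101 pc5: +32 =534
r62=111110 pc5: +32 =566
r63=111111 pc6: +64 =630
r64=1000000 pc1: +2 =632
r65=1000001 pc2: +4 =636
r66=1000010 pc2: +4 =640
r67=1000011 pc3: +8 =648
r68=1000100 pc2: +4 =652
r69=1000101 pc3: +8 =660
r70=1000110 pc3: +8 =668
r71=1000111 pc4: +16 =684
r72=1001000 pc2: +4 =688
r73=1001001 pc3: +8 =696
r74=1001010 pc3: +8 =704
r75=1001011 pc4: +16 =720
r76=1001100 pc3: +8 =728
r77=1001101 pc4: +16 =744
r78=1001110 pc4: +16 =760
r79=1001111 pc5: +32 =792
r80=1010000 pc2: +4 =796
r81=1010001 pc3: +8 =804
r82=1010010 pc3: +8 =812
r83=1010011 pc4: +16 =828
r84=1010100 pc3: +8 =836
r85=1010101 pc4: +16 =852
r86=1010110 pc4: +16 =868
r87=1010111 pc5: +32 =900
r88=1011000 pc3: +8 =908
r89=1011001 pc4: +16 =924
r90=1011010 pc4: +16 =940
r91=1011011 pc5: +32 =972
r92=1011100 pc4: +16 =988
r93=1011101 pc5: +32 =1020
r94=1011110 pc5: +32 =1052
r95=1011111 pc6: +64 =1116
r96=1100000 pc2: +4 =1120
r97=1100001 pc3: +8 =1128
r98=1100010 pc3: +8 =1136
r99=1100011 pc4: +16 =1152
r100=1100100 pc3: +8 =1160
r101=1100101 pc4: +16 =1176
r102=1100110 pc4: +16 =1192
r103=1100111 pc5: +32 =1224
r104=1101000 pc3: +8 =1232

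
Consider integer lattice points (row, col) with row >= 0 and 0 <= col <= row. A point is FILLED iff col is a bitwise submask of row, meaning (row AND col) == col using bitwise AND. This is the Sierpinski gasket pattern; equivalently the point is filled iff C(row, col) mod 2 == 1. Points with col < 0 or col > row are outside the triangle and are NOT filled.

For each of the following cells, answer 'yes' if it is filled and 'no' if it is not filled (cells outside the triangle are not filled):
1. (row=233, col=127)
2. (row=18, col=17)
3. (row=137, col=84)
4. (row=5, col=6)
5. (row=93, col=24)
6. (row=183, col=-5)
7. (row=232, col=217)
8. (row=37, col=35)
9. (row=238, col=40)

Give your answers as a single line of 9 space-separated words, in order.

Answer: no no no no yes no no no yes

Derivation:
(233,127): row=0b11101001, col=0b1111111, row AND col = 0b1101001 = 105; 105 != 127 -> empty
(18,17): row=0b10010, col=0b10001, row AND col = 0b10000 = 16; 16 != 17 -> empty
(137,84): row=0b10001001, col=0b1010100, row AND col = 0b0 = 0; 0 != 84 -> empty
(5,6): col outside [0, 5] -> not filled
(93,24): row=0b1011101, col=0b11000, row AND col = 0b11000 = 24; 24 == 24 -> filled
(183,-5): col outside [0, 183] -> not filled
(232,217): row=0b11101000, col=0b11011001, row AND col = 0b11001000 = 200; 200 != 217 -> empty
(37,35): row=0b100101, col=0b100011, row AND col = 0b100001 = 33; 33 != 35 -> empty
(238,40): row=0b11101110, col=0b101000, row AND col = 0b101000 = 40; 40 == 40 -> filled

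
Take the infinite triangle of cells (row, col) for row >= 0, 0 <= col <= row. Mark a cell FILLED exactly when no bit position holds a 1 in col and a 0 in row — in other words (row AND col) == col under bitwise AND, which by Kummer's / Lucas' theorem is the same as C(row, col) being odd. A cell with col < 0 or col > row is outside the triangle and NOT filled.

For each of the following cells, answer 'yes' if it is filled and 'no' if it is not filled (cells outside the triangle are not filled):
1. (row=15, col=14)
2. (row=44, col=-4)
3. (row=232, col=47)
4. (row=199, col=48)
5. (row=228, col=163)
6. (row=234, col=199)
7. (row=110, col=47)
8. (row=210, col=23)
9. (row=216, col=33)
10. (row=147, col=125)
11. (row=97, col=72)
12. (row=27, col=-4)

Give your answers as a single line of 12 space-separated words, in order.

Answer: yes no no no no no no no no no no no

Derivation:
(15,14): row=0b1111, col=0b1110, row AND col = 0b1110 = 14; 14 == 14 -> filled
(44,-4): col outside [0, 44] -> not filled
(232,47): row=0b11101000, col=0b101111, row AND col = 0b101000 = 40; 40 != 47 -> empty
(199,48): row=0b11000111, col=0b110000, row AND col = 0b0 = 0; 0 != 48 -> empty
(228,163): row=0b11100100, col=0b10100011, row AND col = 0b10100000 = 160; 160 != 163 -> empty
(234,199): row=0b11101010, col=0b11000111, row AND col = 0b11000010 = 194; 194 != 199 -> empty
(110,47): row=0b1101110, col=0b101111, row AND col = 0b101110 = 46; 46 != 47 -> empty
(210,23): row=0b11010010, col=0b10111, row AND col = 0b10010 = 18; 18 != 23 -> empty
(216,33): row=0b11011000, col=0b100001, row AND col = 0b0 = 0; 0 != 33 -> empty
(147,125): row=0b10010011, col=0b1111101, row AND col = 0b10001 = 17; 17 != 125 -> empty
(97,72): row=0b1100001, col=0b1001000, row AND col = 0b1000000 = 64; 64 != 72 -> empty
(27,-4): col outside [0, 27] -> not filled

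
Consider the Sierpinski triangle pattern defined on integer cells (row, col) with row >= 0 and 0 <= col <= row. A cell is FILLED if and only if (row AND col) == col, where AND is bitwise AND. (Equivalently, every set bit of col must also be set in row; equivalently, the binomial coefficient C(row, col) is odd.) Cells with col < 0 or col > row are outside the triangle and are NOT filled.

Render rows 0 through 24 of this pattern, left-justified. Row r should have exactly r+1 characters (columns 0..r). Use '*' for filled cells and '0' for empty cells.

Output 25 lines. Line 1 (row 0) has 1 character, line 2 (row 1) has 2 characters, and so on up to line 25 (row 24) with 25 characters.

r0=0: *
r1=1: **
r2=10: *0*
r3=11: ****
r4=100: *000*
r5=101: **00**
r6=110: *0*0*0*
r7=111: ********
r8=1000: *0000000*
r9=1001: **000000**
r10=1010: *0*00000*0*
r11=1011: ****0000****
r12=1100: *000*000*000*
r13=1101: **00**00**00**
r14=1110: *0*0*0*0*0*0*0*
r15=1111: ****************
r16=10000: *000000000000000*
r17=10001: **00000000000000**
r18=10010: *0*0000000000000*0*
r19=10011: ****000000000000****
r20=10100: *000*00000000000*000*
r21=10101: **00**0000000000**00**
r22=10110: *0*0*0*000000000*0*0*0*
r23=10111: ********00000000********
r24=11000: *0000000*0000000*0000000*

Answer: *
**
*0*
****
*000*
**00**
*0*0*0*
********
*0000000*
**000000**
*0*00000*0*
****0000****
*000*000*000*
**00**00**00**
*0*0*0*0*0*0*0*
****************
*000000000000000*
**00000000000000**
*0*0000000000000*0*
****000000000000****
*000*00000000000*000*
**00**0000000000**00**
*0*0*0*000000000*0*0*0*
********00000000********
*0000000*0000000*0000000*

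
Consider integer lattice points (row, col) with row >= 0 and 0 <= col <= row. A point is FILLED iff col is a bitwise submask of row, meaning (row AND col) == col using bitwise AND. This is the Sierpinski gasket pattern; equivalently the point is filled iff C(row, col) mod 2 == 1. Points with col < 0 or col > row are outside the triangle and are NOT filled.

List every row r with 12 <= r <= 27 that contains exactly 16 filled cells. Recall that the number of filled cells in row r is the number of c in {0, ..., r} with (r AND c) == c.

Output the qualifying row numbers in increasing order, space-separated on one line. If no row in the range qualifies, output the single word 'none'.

Row r has 2^popcount(r) filled cells, so we need popcount(r) = log2(16) = 4.
Scan r = 12..27 and keep those with exactly 4 one-bits:
r=12=1100 popcount=2 -> skip
r=13=1101 popcount=3 -> skip
r=14=1110 popcount=3 -> skip
r=15=1111 popcount=4 -> KEEP
r=16=10000 popcount=1 -> skip
r=17=10001 popcount=2 -> skip
r=18=10010 popcount=2 -> skip
r=19=10011 popcount=3 -> skip
r=20=10100 popcount=2 -> skip
r=21=10101 popcount=3 -> skip
r=22=10110 popcount=3 -> skip
r=23=10111 popcount=4 -> KEEP
r=24=11000 popcount=2 -> skip
r=25=11001 popcount=3 -> skip
r=26=11010 popcount=3 -> skip
r=27=11011 popcount=4 -> KEEP
Kept rows: 15 23 27

Answer: 15 23 27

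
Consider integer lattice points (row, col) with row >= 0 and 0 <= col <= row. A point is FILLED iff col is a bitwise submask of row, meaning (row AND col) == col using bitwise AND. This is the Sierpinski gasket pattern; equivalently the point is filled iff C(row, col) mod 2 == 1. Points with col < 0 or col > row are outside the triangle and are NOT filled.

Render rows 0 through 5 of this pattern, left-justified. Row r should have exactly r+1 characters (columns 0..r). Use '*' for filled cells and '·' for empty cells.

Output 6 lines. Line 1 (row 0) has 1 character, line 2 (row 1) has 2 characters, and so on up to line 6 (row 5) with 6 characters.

r0=0: *
r1=1: **
r2=10: *·*
r3=11: ****
r4=100: *···*
r5=101: **··**

Answer: *
**
*·*
****
*···*
**··**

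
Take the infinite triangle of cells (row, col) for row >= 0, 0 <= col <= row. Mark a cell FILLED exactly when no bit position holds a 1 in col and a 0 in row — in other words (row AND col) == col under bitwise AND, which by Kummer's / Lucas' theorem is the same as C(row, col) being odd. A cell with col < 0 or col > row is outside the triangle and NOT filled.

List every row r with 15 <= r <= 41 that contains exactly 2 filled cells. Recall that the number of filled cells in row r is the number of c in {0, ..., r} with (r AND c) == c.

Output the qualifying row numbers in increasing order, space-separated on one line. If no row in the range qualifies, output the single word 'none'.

Answer: 16 32

Derivation:
Row r has 2^popcount(r) filled cells, so we need popcount(r) = log2(2) = 1.
Scan r = 15..41 and keep those with exactly 1 one-bits:
r=15=1111 popcount=4 -> skip
r=16=10000 popcount=1 -> KEEP
r=17=10001 popcount=2 -> skip
r=18=10010 popcount=2 -> skip
r=19=10011 popcount=3 -> skip
r=20=10100 popcount=2 -> skip
r=21=10101 popcount=3 -> skip
r=22=10110 popcount=3 -> skip
r=23=10111 popcount=4 -> skip
r=24=11000 popcount=2 -> skip
r=25=11001 popcount=3 -> skip
r=26=11010 popcount=3 -> skip
r=27=11011 popcount=4 -> skip
r=28=11100 popcount=3 -> skip
r=29=11101 popcount=4 -> skip
r=30=11110 popcount=4 -> skip
r=31=11111 popcount=5 -> skip
r=32=100000 popcount=1 -> KEEP
r=33=100001 popcount=2 -> skip
r=34=100010 popcount=2 -> skip
r=35=100011 popcount=3 -> skip
r=36=100100 popcount=2 -> skip
r=37=100101 popcount=3 -> skip
r=38=100110 popcount=3 -> skip
r=39=100111 popcount=4 -> skip
r=40=101000 popcount=2 -> skip
r=41=101001 popcount=3 -> skip
Kept rows: 16 32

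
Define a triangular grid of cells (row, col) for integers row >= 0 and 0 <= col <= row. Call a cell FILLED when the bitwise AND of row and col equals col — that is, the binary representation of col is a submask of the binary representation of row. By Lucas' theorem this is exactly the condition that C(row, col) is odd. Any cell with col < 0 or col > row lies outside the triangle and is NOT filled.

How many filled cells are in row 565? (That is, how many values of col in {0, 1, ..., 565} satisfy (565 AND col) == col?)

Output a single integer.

Answer: 32

Derivation:
565 in binary = 1000110101
popcount(565) = number of 1-bits in 1000110101 = 5
A col c satisfies (565 AND c) == c iff every set bit of c is also set in 565; each of the 5 set bits of 565 can independently be on or off in c.
count = 2^5 = 32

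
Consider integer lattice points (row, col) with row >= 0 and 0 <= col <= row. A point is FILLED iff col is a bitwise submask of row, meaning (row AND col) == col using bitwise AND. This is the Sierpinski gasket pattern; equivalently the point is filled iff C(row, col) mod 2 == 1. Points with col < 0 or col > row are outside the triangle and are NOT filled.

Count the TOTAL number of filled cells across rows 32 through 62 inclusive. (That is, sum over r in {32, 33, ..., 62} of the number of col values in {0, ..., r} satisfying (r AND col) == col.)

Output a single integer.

r32=100000 pc1: +2 =2
r33=100001 pc2: +4 =6
r34=100010 pc2: +4 =10
r35=100011 pc3: +8 =18
r36=100100 pc2: +4 =22
r37=100101 pc3: +8 =30
r38=100110 pc3: +8 =38
r39=100111 pc4: +16 =54
r40=101000 pc2: +4 =58
r41=101001 pc3: +8 =66
r42=101010 pc3: +8 =74
r43=101011 pc4: +16 =90
r44=101100 pc3: +8 =98
r45=101101 pc4: +16 =114
r46=101110 pc4: +16 =130
r47=101111 pc5: +32 =162
r48=110000 pc2: +4 =166
r49=110001 pc3: +8 =174
r50=110010 pc3: +8 =182
r51=110011 pc4: +16 =198
r52=110100 pc3: +8 =206
r53=110101 pc4: +16 =222
r54=110110 pc4: +16 =238
r55=110111 pc5: +32 =270
r56=111000 pc3: +8 =278
r57=111001 pc4: +16 =294
r58=111010 pc4: +16 =310
r59=111011 pc5: +32 =342
r60=111100 pc4: +16 =358
r61=111101 pc5: +32 =390
r62=111110 pc5: +32 =422

Answer: 422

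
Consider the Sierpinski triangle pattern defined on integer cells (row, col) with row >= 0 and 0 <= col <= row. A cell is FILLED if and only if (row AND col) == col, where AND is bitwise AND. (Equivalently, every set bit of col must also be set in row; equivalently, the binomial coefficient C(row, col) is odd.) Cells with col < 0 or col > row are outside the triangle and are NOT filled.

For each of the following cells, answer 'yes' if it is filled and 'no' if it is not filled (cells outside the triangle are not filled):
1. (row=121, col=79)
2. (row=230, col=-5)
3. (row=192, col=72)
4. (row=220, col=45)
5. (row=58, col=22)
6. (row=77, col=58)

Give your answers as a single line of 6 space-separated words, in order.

Answer: no no no no no no

Derivation:
(121,79): row=0b1111001, col=0b1001111, row AND col = 0b1001001 = 73; 73 != 79 -> empty
(230,-5): col outside [0, 230] -> not filled
(192,72): row=0b11000000, col=0b1001000, row AND col = 0b1000000 = 64; 64 != 72 -> empty
(220,45): row=0b11011100, col=0b101101, row AND col = 0b1100 = 12; 12 != 45 -> empty
(58,22): row=0b111010, col=0b10110, row AND col = 0b10010 = 18; 18 != 22 -> empty
(77,58): row=0b1001101, col=0b111010, row AND col = 0b1000 = 8; 8 != 58 -> empty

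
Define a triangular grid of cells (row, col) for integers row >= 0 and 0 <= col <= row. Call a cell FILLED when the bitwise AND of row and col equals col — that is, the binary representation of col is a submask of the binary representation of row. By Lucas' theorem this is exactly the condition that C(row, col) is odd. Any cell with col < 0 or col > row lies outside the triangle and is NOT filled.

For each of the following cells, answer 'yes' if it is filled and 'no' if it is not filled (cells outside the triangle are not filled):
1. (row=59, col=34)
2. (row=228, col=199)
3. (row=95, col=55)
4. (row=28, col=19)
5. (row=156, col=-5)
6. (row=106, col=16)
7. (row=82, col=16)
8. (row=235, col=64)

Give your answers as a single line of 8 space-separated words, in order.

Answer: yes no no no no no yes yes

Derivation:
(59,34): row=0b111011, col=0b100010, row AND col = 0b100010 = 34; 34 == 34 -> filled
(228,199): row=0b11100100, col=0b11000111, row AND col = 0b11000100 = 196; 196 != 199 -> empty
(95,55): row=0b1011111, col=0b110111, row AND col = 0b10111 = 23; 23 != 55 -> empty
(28,19): row=0b11100, col=0b10011, row AND col = 0b10000 = 16; 16 != 19 -> empty
(156,-5): col outside [0, 156] -> not filled
(106,16): row=0b1101010, col=0b10000, row AND col = 0b0 = 0; 0 != 16 -> empty
(82,16): row=0b1010010, col=0b10000, row AND col = 0b10000 = 16; 16 == 16 -> filled
(235,64): row=0b11101011, col=0b1000000, row AND col = 0b1000000 = 64; 64 == 64 -> filled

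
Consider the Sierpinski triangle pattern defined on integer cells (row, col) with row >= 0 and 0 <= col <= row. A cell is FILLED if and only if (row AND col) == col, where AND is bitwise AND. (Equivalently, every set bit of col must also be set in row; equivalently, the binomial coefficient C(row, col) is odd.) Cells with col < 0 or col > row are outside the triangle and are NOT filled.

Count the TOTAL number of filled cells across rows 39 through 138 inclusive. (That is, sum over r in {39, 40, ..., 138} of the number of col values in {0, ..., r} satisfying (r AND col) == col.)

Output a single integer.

r39=100111 pc4: +16 =16
r40=101000 pc2: +4 =20
r41=101001 pc3: +8 =28
r42=101010 pc3: +8 =36
r43=101011 pc4: +16 =52
r44=101100 pc3: +8 =60
r45=101101 pc4: +16 =76
r46=101110 pc4: +16 =92
r47=101111 pc5: +32 =124
r48=110000 pc2: +4 =128
r49=110001 pc3: +8 =136
r50=110010 pc3: +8 =144
r51=110011 pc4: +16 =160
r52=110100 pc3: +8 =168
r53=110101 pc4: +16 =184
r54=110110 pc4: +16 =200
r55=110111 pc5: +32 =232
r56=111000 pc3: +8 =240
r57=111001 pc4: +16 =256
r58=111010 pc4: +16 =272
r59=111011 pc5: +32 =304
r60=111100 pc4: +16 =320
r61=111101 pc5: +32 =352
r62=111110 pc5: +32 =384
r63=111111 pc6: +64 =448
r64=1000000 pc1: +2 =450
r65=1000001 pc2: +4 =454
r66=1000010 pc2: +4 =458
r67=1000011 pc3: +8 =466
r68=1000100 pc2: +4 =470
r69=1000101 pc3: +8 =478
r70=1000110 pc3: +8 =486
r71=1000111 pc4: +16 =502
r72=1001000 pc2: +4 =506
r73=1001001 pc3: +8 =514
r74=1001010 pc3: +8 =522
r75=1001011 pc4: +16 =538
r76=1001100 pc3: +8 =546
r77=1001101 pc4: +16 =562
r78=1001110 pc4: +16 =578
r79=1001111 pc5: +32 =610
r80=1010000 pc2: +4 =614
r81=1010001 pc3: +8 =622
r82=1010010 pc3: +8 =630
r83=1010011 pc4: +16 =646
r84=1010100 pc3: +8 =654
r85=1010101 pc4: +16 =670
r86=1010110 pc4: +16 =686
r87=1010111 pc5: +32 =718
r88=1011000 pc3: +8 =726
r89=1011001 pc4: +16 =742
r90=1011010 pc4: +16 =758
r91=1011011 pc5: +32 =790
r92=1011100 pc4: +16 =806
r93=1011101 pc5: +32 =838
r94=1011110 pc5: +32 =870
r95=1011111 pc6: +64 =934
r96=1100000 pc2: +4 =938
r97=1100001 pc3: +8 =946
r98=1100010 pc3: +8 =954
r99=1100011 pc4: +16 =970
r100=1100100 pc3: +8 =978
r101=1100101 pc4: +16 =994
r102=1100110 pc4: +16 =1010
r103=1100111 pc5: +32 =1042
r104=1101000 pc3: +8 =1050
r105=1101001 pc4: +16 =1066
r106=1101010 pc4: +16 =1082
r107=1101011 pc5: +32 =1114
r108=1101100 pc4: +16 =1130
r109=1101101 pc5: +32 =1162
r110=1101110 pc5: +32 =1194
r111=1101111 pc6: +64 =1258
r112=1110000 pc3: +8 =1266
r113=1110001 pc4: +16 =1282
r114=1110010 pc4: +16 =1298
r115=1110011 pc5: +32 =1330
r116=1110100 pc4: +16 =1346
r117=1110101 pc5: +32 =1378
r118=1110110 pc5: +32 =1410
r119=1110111 pc6: +64 =1474
r120=1111000 pc4: +16 =1490
r121=1111001 pc5: +32 =1522
r122=1111010 pc5: +32 =1554
r123=1111011 pc6: +64 =1618
r124=1111100 pc5: +32 =1650
r125=1111101 pc6: +64 =1714
r126=1111110 pc6: +64 =1778
r127=1111111 pc7: +128 =1906
r128=10000000 pc1: +2 =1908
r129=10000001 pc2: +4 =1912
r130=10000010 pc2: +4 =1916
r131=10000011 pc3: +8 =1924
r132=10000100 pc2: +4 =1928
r133=10000101 pc3: +8 =1936
r134=10000110 pc3: +8 =1944
r135=10000111 pc4: +16 =1960
r136=10001000 pc2: +4 =1964
r137=10001001 pc3: +8 =1972
r138=10001010 pc3: +8 =1980

Answer: 1980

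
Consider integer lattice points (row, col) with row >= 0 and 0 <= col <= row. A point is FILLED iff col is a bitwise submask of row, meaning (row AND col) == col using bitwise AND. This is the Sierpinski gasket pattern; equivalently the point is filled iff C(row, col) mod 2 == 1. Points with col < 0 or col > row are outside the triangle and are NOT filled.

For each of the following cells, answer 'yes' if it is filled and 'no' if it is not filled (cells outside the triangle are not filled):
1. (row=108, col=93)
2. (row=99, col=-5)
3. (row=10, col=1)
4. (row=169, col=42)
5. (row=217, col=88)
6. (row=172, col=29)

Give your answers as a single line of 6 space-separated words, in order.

Answer: no no no no yes no

Derivation:
(108,93): row=0b1101100, col=0b1011101, row AND col = 0b1001100 = 76; 76 != 93 -> empty
(99,-5): col outside [0, 99] -> not filled
(10,1): row=0b1010, col=0b1, row AND col = 0b0 = 0; 0 != 1 -> empty
(169,42): row=0b10101001, col=0b101010, row AND col = 0b101000 = 40; 40 != 42 -> empty
(217,88): row=0b11011001, col=0b1011000, row AND col = 0b1011000 = 88; 88 == 88 -> filled
(172,29): row=0b10101100, col=0b11101, row AND col = 0b1100 = 12; 12 != 29 -> empty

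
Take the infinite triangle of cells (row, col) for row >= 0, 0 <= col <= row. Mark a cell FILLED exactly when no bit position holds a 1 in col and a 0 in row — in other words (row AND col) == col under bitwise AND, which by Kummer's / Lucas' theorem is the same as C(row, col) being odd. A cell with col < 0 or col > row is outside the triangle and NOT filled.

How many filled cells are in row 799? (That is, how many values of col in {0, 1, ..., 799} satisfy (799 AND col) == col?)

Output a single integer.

Answer: 128

Derivation:
799 in binary = 1100011111
popcount(799) = number of 1-bits in 1100011111 = 7
A col c satisfies (799 AND c) == c iff every set bit of c is also set in 799; each of the 7 set bits of 799 can independently be on or off in c.
count = 2^7 = 128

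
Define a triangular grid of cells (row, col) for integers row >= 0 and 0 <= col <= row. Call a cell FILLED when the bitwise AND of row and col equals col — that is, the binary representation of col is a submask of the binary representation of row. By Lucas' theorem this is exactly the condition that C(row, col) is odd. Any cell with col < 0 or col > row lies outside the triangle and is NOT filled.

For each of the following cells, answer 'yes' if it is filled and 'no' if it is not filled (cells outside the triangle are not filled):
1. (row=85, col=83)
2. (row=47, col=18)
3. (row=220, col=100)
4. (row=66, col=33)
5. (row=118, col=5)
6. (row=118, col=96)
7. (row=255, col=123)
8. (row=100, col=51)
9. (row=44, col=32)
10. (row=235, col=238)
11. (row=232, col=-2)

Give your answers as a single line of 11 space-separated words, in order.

Answer: no no no no no yes yes no yes no no

Derivation:
(85,83): row=0b1010101, col=0b1010011, row AND col = 0b1010001 = 81; 81 != 83 -> empty
(47,18): row=0b101111, col=0b10010, row AND col = 0b10 = 2; 2 != 18 -> empty
(220,100): row=0b11011100, col=0b1100100, row AND col = 0b1000100 = 68; 68 != 100 -> empty
(66,33): row=0b1000010, col=0b100001, row AND col = 0b0 = 0; 0 != 33 -> empty
(118,5): row=0b1110110, col=0b101, row AND col = 0b100 = 4; 4 != 5 -> empty
(118,96): row=0b1110110, col=0b1100000, row AND col = 0b1100000 = 96; 96 == 96 -> filled
(255,123): row=0b11111111, col=0b1111011, row AND col = 0b1111011 = 123; 123 == 123 -> filled
(100,51): row=0b1100100, col=0b110011, row AND col = 0b100000 = 32; 32 != 51 -> empty
(44,32): row=0b101100, col=0b100000, row AND col = 0b100000 = 32; 32 == 32 -> filled
(235,238): col outside [0, 235] -> not filled
(232,-2): col outside [0, 232] -> not filled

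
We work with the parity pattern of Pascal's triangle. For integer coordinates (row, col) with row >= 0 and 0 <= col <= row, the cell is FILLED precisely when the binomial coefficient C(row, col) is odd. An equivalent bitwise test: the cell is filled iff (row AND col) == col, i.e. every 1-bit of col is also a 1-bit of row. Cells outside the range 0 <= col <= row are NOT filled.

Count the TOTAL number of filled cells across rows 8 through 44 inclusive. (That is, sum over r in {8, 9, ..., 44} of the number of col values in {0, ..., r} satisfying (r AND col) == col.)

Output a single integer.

r8=1000 pc1: +2 =2
r9=1001 pc2: +4 =6
r10=1010 pc2: +4 =10
r11=1011 pc3: +8 =18
r12=1100 pc2: +4 =22
r13=1101 pc3: +8 =30
r14=1110 pc3: +8 =38
r15=1111 pc4: +16 =54
r16=10000 pc1: +2 =56
r17=10001 pc2: +4 =60
r18=10010 pc2: +4 =64
r19=10011 pc3: +8 =72
r20=10100 pc2: +4 =76
r21=10101 pc3: +8 =84
r22=10110 pc3: +8 =92
r23=10111 pc4: +16 =108
r24=11000 pc2: +4 =112
r25=11001 pc3: +8 =120
r26=11010 pc3: +8 =128
r27=11011 pc4: +16 =144
r28=11100 pc3: +8 =152
r29=11101 pc4: +16 =168
r30=11110 pc4: +16 =184
r31=11111 pc5: +32 =216
r32=100000 pc1: +2 =218
r33=100001 pc2: +4 =222
r34=100010 pc2: +4 =226
r35=100011 pc3: +8 =234
r36=100100 pc2: +4 =238
r37=100101 pc3: +8 =246
r38=100110 pc3: +8 =254
r39=100111 pc4: +16 =270
r40=101000 pc2: +4 =274
r41=101001 pc3: +8 =282
r42=101010 pc3: +8 =290
r43=101011 pc4: +16 =306
r44=101100 pc3: +8 =314

Answer: 314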